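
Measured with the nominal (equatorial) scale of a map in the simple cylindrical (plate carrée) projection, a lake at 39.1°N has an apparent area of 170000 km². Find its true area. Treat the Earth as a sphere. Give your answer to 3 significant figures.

Plate carrée maps x = Rλ, y = Rφ. The meridian scale is h = 1 and the parallel scale is k = 1/cos φ = sec φ.
Areal scale = h·k = 1 × sec φ; at 39.1°, h = 1.000, k = 1.289, so h·k = 1.289.
True area = apparent / (areal scale) = 170000 / 1.289 ≈ 132000 km².

132000 km²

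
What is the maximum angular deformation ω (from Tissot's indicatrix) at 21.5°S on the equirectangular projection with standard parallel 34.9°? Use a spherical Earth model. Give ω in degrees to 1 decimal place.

7.2°

The equidistant cylindrical projection with φ₀ = 34.9° has h = 1 (meridians true) and k = cos φ₀ / cos φ along parallels.
At 21.5°: h = 1.000, k = 0.8815; principal scales a = 1.000, b = 0.8815.
sin(ω/2) = (a − b)/(a + b) = 0.1185/1.881 = 0.06299, so ω = 2 arcsin(0.06299) ≈ 7.2°.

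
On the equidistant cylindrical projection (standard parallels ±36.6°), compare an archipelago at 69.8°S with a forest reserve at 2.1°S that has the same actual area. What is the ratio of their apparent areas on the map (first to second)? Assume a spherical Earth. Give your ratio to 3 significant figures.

2.89

In the equirectangular projection with standard parallel φ₀ = 36.6° (x = Rλ cos φ₀, y = Rφ), meridians are true-scale (h = 1) and the parallel scale is k = cos φ₀ / cos φ.
Areal scale at 69.8°: h·k = 1.000 × 2.325 = 2.325.
Areal scale at 2.1°: h·k = 1.000 × 0.8034 = 0.8034.
Ratio = 2.325/0.8034 ≈ 2.89.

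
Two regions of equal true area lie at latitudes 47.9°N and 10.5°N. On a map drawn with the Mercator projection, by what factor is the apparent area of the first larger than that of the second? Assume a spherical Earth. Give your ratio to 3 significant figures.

On Mercator, area is exaggerated by sec²φ = 1/cos²φ.
At 47.9°: sec²(47.9°) = 1/0.6704² = 2.225.
At 10.5°: sec²(10.5°) = 1/0.9833² = 1.034.
Ratio = 2.225/1.034 = cos²(10.5°)/cos²(47.9°) ≈ 2.15.

2.15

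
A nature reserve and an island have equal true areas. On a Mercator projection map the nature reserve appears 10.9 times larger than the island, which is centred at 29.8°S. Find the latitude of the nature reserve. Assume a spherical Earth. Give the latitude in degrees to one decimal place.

For equal true areas on Mercator, apparent areas scale as sec²φ, so the ratio is cos²φ₂ / cos²φ₁.
cos²φ₂ / cos²φ₁ = 10.9  ⇒  cos φ₁ = cos 29.8° / √10.9 = 0.8678/3.302 = 0.2628.
φ₁ = arccos(0.2628) ≈ 74.8°.

74.8°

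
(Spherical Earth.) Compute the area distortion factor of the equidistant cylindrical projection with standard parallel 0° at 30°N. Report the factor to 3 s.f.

For the equirectangular projection with φ₀ = 0 (plate carrée), h = 1 along meridians and k = sec φ along parallels.
Areal scale = h·k = 1 × sec φ; at 30°, h = 1.000, k = 1.155, so h·k = 1.155.

1.15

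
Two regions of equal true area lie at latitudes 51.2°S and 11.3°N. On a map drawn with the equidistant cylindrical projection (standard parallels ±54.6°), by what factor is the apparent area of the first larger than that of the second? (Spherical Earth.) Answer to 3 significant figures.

1.56

With standard parallel φ₀ = 54.6°, the equirectangular projection gives x = Rλ cos φ₀, y = Rφ, so h = 1 and k = cos 54.6° / cos φ.
Areal scale at 51.2°: h·k = 1.000 × 0.9245 = 0.9245.
Areal scale at 11.3°: h·k = 1.000 × 0.5907 = 0.5907.
Ratio = 0.9245/0.5907 ≈ 1.56.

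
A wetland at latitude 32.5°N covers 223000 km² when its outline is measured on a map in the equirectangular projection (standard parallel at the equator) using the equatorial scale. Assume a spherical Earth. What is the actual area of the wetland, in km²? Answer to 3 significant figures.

188000 km²

In the plate carrée (x = Rλ, y = Rφ), meridians are true-scale (h = 1) and parallels are stretched by k = sec φ.
Areal scale = h·k = 1 × sec φ; at 32.5°, h = 1.000, k = 1.186, so h·k = 1.186.
True area = apparent / (areal scale) = 223000 / 1.186 ≈ 188000 km².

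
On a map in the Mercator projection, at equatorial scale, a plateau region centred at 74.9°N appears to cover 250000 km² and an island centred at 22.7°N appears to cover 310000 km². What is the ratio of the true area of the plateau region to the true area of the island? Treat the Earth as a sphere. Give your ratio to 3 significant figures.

0.0643

Since Mercator area scale is 1/cos²φ, the true area equals the apparent area multiplied by cos²φ.
True area of plateau region: 250000 × cos²(74.9°) = 250000 × 0.06786 = 16970 km².
True area of island: 310000 × cos²(22.7°) = 310000 × 0.8511 = 263800 km².
Ratio = 16970 / 263800 ≈ 0.0643.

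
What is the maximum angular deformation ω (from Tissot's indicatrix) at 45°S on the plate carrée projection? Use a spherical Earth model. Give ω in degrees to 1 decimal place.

For the equirectangular projection with φ₀ = 0 (plate carrée), h = 1 along meridians and k = sec φ along parallels.
At 45°: h = 1.000, k = 1.414; principal scales a = 1.414, b = 1.000.
sin(ω/2) = (a − b)/(a + b) = 0.4142/2.414 = 0.1716, so ω = 2 arcsin(0.1716) ≈ 19.8°.

19.8°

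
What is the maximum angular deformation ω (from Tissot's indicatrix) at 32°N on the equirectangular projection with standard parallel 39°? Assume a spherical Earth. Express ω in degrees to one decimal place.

5.0°

With standard parallel φ₀ = 39°, the equirectangular projection gives x = Rλ cos φ₀, y = Rφ, so h = 1 and k = cos 39° / cos φ.
At 32°: h = 1.000, k = 0.9164; principal scales a = 1.000, b = 0.9164.
sin(ω/2) = (a − b)/(a + b) = 0.08361/1.916 = 0.04363, so ω = 2 arcsin(0.04363) ≈ 5.0°.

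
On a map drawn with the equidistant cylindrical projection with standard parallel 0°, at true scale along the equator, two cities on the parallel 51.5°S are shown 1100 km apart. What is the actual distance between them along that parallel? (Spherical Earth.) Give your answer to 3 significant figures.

685 km

Plate carrée maps x = Rλ, y = Rφ. The meridian scale is h = 1 and the parallel scale is k = 1/cos φ = sec φ.
Along the parallel at 51.5°, map distances are exaggerated by k = sec 51.5° = 1.606.
True distance = 1100 / 1.606 = 1100 × cos 51.5° ≈ 685 km.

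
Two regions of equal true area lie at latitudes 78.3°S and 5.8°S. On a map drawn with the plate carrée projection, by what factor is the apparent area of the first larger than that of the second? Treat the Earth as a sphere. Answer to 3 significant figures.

Plate carrée maps x = Rλ, y = Rφ. The meridian scale is h = 1 and the parallel scale is k = 1/cos φ = sec φ.
Areal scale at 78.3°: h·k = 1.000 × 4.931 = 4.931.
Areal scale at 5.8°: h·k = 1.000 × 1.005 = 1.005.
Ratio = 4.931/1.005 ≈ 4.91.

4.91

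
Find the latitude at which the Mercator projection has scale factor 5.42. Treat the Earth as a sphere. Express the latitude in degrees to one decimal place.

Mercator scale is k = sec φ = 1/cos φ.
1/cos φ = 5.42  ⇒  cos φ = 0.1845  ⇒  φ = arccos(0.1845) ≈ 79.4°.

79.4°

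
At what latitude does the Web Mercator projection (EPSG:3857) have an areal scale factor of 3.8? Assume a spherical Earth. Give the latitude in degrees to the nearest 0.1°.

59.1°

Mercator areal scale is sec²φ.
sec²φ = 3.8  ⇒  cos²φ = 0.2632  ⇒  cos φ = 0.5130.
φ = arccos(0.5130) ≈ 59.1°.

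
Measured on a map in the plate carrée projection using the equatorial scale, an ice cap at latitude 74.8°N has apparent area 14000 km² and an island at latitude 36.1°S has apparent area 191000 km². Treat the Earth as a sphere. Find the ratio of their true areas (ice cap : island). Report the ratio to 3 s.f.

0.0238

Plate carrée has h = 1 and k = sec φ, giving areal scale sec φ; true area = (apparent area) · cos φ.
True area of ice cap: 14000 × cos(74.8°) = 14000 × 0.2622 = 3671 km².
True area of island: 191000 × cos(36.1°) = 191000 × 0.8080 = 154300 km².
Ratio = 3671 / 154300 ≈ 0.0238.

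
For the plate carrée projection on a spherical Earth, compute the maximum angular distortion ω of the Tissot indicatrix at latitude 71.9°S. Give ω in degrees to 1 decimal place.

In the plate carrée (x = Rλ, y = Rφ), meridians are true-scale (h = 1) and parallels are stretched by k = sec φ.
At 71.9°: h = 1.000, k = 3.219; principal scales a = 3.219, b = 1.000.
sin(ω/2) = (a − b)/(a + b) = 2.219/4.219 = 0.5259, so ω = 2 arcsin(0.5259) ≈ 63.5°.

63.5°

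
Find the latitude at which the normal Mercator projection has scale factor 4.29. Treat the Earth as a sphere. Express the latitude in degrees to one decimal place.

Mercator scale is k = sec φ = 1/cos φ.
1/cos φ = 4.29  ⇒  cos φ = 0.2331  ⇒  φ = arccos(0.2331) ≈ 76.5°.

76.5°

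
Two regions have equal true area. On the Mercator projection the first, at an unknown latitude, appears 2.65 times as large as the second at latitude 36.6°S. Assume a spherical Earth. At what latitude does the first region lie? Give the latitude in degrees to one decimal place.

60.5°

On Mercator, (apparent₁)/(apparent₂) = sec²φ₁ / sec²φ₂ when true areas are equal.
cos²φ₂ / cos²φ₁ = 2.65  ⇒  cos φ₁ = cos 36.6° / √2.65 = 0.8028/1.628 = 0.4932.
φ₁ = arccos(0.4932) ≈ 60.5°.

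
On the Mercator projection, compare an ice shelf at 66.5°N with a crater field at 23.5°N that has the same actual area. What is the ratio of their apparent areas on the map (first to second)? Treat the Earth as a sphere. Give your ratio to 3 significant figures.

5.29

Mercator areal scale is sec²φ.
At 66.5°: sec²(66.5°) = 1/0.3987² = 6.289.
At 23.5°: sec²(23.5°) = 1/0.9171² = 1.189.
Ratio = 6.289/1.189 = cos²(23.5°)/cos²(66.5°) ≈ 5.29.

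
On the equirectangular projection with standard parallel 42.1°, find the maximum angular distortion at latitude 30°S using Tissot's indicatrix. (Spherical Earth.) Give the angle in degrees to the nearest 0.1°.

8.8°

In the equirectangular projection with standard parallel φ₀ = 42.1° (x = Rλ cos φ₀, y = Rφ), meridians are true-scale (h = 1) and the parallel scale is k = cos φ₀ / cos φ.
At 30°: h = 1.000, k = 0.8568; principal scales a = 1.000, b = 0.8568.
sin(ω/2) = (a − b)/(a + b) = 0.1432/1.857 = 0.07715, so ω = 2 arcsin(0.07715) ≈ 8.8°.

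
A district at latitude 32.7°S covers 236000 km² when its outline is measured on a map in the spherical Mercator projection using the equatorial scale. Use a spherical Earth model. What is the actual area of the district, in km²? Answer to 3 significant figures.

For Mercator, h = k = sec φ (a conformal cylindrical projection has a single point scale, 1/cos φ).
Areal scale = k² = sec²φ = 1/cos²(32.7°) = 1/0.8415² = 1.412.
True area = apparent / (areal scale) = 236000 / 1.412 ≈ 167000 km².

167000 km²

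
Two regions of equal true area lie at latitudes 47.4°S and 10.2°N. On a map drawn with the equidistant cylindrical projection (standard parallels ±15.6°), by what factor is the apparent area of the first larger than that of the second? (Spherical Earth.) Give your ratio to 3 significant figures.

With standard parallel φ₀ = 15.6°, the equirectangular projection gives x = Rλ cos φ₀, y = Rφ, so h = 1 and k = cos 15.6° / cos φ.
Areal scale at 47.4°: h·k = 1.000 × 1.423 = 1.423.
Areal scale at 10.2°: h·k = 1.000 × 0.9786 = 0.9786.
Ratio = 1.423/0.9786 ≈ 1.45.

1.45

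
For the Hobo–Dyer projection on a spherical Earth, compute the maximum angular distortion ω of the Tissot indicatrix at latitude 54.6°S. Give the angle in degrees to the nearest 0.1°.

The Hobo–Dyer projection is cylindrical equal-area with φ₀ = 37.5°. A cylindrical equal-area projection with standard parallel φ₀ has meridian scale h = cos φ / cos φ₀ and parallel scale k = cos φ₀ / cos φ (so areas are preserved, h·k = 1).
At 54.6°: h = 0.7302, k = 1.370; principal scales a = 1.370, b = 0.7302.
sin(ω/2) = (a − b)/(a + b) = 0.6394/2.100 = 0.3045, so ω = 2 arcsin(0.3045) ≈ 35.5°.

35.5°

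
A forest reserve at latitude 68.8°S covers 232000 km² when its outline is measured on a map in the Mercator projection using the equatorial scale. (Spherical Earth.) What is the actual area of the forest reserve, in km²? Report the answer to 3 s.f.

The Mercator projection is conformal; its linear scale factor is the same in every direction and equals sec φ = 1/cos φ.
Areal scale = k² = sec²φ = 1/cos²(68.8°) = 1/0.3616² = 7.647.
True area = apparent / (areal scale) = 232000 / 7.647 ≈ 30300 km².

30300 km²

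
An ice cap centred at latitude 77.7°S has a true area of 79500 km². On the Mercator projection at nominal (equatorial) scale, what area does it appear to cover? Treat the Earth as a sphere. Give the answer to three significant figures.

For Mercator, h = k = sec φ (a conformal cylindrical projection has a single point scale, 1/cos φ).
Areal scale = k² = sec²φ = 1/cos²(77.7°) = 1/0.2130² = 22.04.
Apparent area = 79500 × 22.04 ≈ 1750000 km².

1750000 km²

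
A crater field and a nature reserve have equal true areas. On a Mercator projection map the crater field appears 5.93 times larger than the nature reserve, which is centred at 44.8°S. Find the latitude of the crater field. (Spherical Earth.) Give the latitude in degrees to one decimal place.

On Mercator, (apparent₁)/(apparent₂) = sec²φ₁ / sec²φ₂ when true areas are equal.
cos²φ₂ / cos²φ₁ = 5.93  ⇒  cos φ₁ = cos 44.8° / √5.93 = 0.7096/2.435 = 0.2914.
φ₁ = arccos(0.2914) ≈ 73.1°.

73.1°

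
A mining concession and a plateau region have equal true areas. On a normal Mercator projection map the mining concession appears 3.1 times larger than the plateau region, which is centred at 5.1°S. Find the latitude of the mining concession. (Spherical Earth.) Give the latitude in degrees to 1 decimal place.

For equal true areas on Mercator, apparent areas scale as sec²φ, so the ratio is cos²φ₂ / cos²φ₁.
cos²φ₂ / cos²φ₁ = 3.1  ⇒  cos φ₁ = cos 5.1° / √3.1 = 0.9960/1.761 = 0.5657.
φ₁ = arccos(0.5657) ≈ 55.5°.

55.5°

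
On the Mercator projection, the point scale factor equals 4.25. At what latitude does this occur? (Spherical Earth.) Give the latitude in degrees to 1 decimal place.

76.4°

Mercator scale is k = sec φ = 1/cos φ.
1/cos φ = 4.25  ⇒  cos φ = 0.2353  ⇒  φ = arccos(0.2353) ≈ 76.4°.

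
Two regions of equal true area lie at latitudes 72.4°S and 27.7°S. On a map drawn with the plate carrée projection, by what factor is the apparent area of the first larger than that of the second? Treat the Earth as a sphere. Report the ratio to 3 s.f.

2.93

Plate carrée maps x = Rλ, y = Rφ. The meridian scale is h = 1 and the parallel scale is k = 1/cos φ = sec φ.
Areal scale at 72.4°: h·k = 1.000 × 3.307 = 3.307.
Areal scale at 27.7°: h·k = 1.000 × 1.129 = 1.129.
Ratio = 3.307/1.129 ≈ 2.93.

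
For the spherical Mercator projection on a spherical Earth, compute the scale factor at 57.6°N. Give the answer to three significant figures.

1.87

The Mercator projection is conformal; its linear scale factor is the same in every direction and equals sec φ = 1/cos φ.
k = 1/cos 57.6° = 1/0.5358 = 1.866.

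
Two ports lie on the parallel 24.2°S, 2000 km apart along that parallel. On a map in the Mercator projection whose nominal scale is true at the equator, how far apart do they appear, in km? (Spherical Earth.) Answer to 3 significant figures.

2190 km

For Mercator, h = k = sec φ (a conformal cylindrical projection has a single point scale, 1/cos φ).
Along the parallel, k = sec 24.2° = 1/0.9121 = 1.096.
Map distance = 2000 × 1.096 ≈ 2190 km.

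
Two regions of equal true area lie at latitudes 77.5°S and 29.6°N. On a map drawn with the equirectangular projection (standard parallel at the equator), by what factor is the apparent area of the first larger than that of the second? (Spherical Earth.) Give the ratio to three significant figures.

In the plate carrée (x = Rλ, y = Rφ), meridians are true-scale (h = 1) and parallels are stretched by k = sec φ.
Areal scale at 77.5°: h·k = 1.000 × 4.620 = 4.620.
Areal scale at 29.6°: h·k = 1.000 × 1.150 = 1.150.
Ratio = 4.620/1.150 ≈ 4.02.

4.02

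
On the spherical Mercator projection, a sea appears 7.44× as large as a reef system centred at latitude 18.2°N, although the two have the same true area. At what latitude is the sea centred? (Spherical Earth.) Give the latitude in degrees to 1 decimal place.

On Mercator, (apparent₁)/(apparent₂) = sec²φ₁ / sec²φ₂ when true areas are equal.
cos²φ₂ / cos²φ₁ = 7.44  ⇒  cos φ₁ = cos 18.2° / √7.44 = 0.9500/2.728 = 0.3483.
φ₁ = arccos(0.3483) ≈ 69.6°.

69.6°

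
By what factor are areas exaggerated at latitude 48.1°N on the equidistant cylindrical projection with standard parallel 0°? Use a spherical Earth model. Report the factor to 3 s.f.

1.50

In the plate carrée (x = Rλ, y = Rφ), meridians are true-scale (h = 1) and parallels are stretched by k = sec φ.
Areal scale = h·k = 1 × sec φ; at 48.1°, h = 1.000, k = 1.497, so h·k = 1.497.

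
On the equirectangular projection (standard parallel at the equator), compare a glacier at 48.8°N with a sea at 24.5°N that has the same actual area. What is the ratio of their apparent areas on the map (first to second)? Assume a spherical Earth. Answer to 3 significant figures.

1.38

For the equirectangular projection with φ₀ = 0 (plate carrée), h = 1 along meridians and k = sec φ along parallels.
Areal scale at 48.8°: h·k = 1.000 × 1.518 = 1.518.
Areal scale at 24.5°: h·k = 1.000 × 1.099 = 1.099.
Ratio = 1.518/1.099 ≈ 1.38.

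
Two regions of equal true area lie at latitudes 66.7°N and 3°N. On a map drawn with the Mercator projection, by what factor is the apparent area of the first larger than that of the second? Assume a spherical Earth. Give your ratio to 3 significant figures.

Mercator is conformal with k = sec φ, so areal scale = k² = sec²φ.
At 66.7°: sec²(66.7°) = 1/0.3955² = 6.392.
At 3°: sec²(3°) = 1/0.9986² = 1.003.
Ratio = 6.392/1.003 = cos²(3°)/cos²(66.7°) ≈ 6.37.

6.37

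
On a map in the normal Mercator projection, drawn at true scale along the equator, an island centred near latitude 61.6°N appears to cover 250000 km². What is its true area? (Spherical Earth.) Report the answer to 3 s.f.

56600 km²

The Mercator projection is conformal; its linear scale factor is the same in every direction and equals sec φ = 1/cos φ.
Areal scale = k² = sec²φ = 1/cos²(61.6°) = 1/0.4756² = 4.421.
True area = apparent / (areal scale) = 250000 / 4.421 ≈ 56600 km².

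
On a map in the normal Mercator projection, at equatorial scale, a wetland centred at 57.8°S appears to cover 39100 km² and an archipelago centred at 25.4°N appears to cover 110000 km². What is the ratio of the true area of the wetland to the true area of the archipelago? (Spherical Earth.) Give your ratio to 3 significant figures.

0.124

Since Mercator area scale is 1/cos²φ, the true area equals the apparent area multiplied by cos²φ.
True area of wetland: 39100 × cos²(57.8°) = 39100 × 0.2840 = 11100 km².
True area of archipelago: 110000 × cos²(25.4°) = 110000 × 0.8160 = 89760 km².
Ratio = 11100 / 89760 ≈ 0.124.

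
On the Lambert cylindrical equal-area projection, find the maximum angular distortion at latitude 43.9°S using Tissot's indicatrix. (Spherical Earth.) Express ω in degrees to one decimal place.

The Lambert cylindrical equal-area projection is the cylindrical equal-area projection with its standard parallel at the equator (φ₀ = 0). Cylindrical equal-area (φ₀ = 0°): h = cos φ / cos 0° along meridians, k = cos 0° / cos φ along parallels; h·k = 1.
At 43.9°: h = 0.7206, k = 1.388; principal scales a = 1.388, b = 0.7206.
sin(ω/2) = (a − b)/(a + b) = 0.6673/2.108 = 0.3165, so ω = 2 arcsin(0.3165) ≈ 36.9°.

36.9°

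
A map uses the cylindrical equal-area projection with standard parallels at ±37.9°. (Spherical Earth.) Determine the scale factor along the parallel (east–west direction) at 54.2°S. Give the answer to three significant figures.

Cylindrical equal-area (φ₀ = 37.9°): h = cos φ / cos 37.9° along meridians, k = cos 37.9° / cos φ along parallels; h·k = 1.
k = cos 37.9° / cos 54.2° = 0.7891/0.5850 = 1.349.

1.35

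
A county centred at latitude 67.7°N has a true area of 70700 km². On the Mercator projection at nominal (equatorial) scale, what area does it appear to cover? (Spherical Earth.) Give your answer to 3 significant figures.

491000 km²

For Mercator, h = k = sec φ (a conformal cylindrical projection has a single point scale, 1/cos φ).
Areal scale = k² = sec²φ = 1/cos²(67.7°) = 1/0.3795² = 6.945.
Apparent area = 70700 × 6.945 ≈ 491000 km².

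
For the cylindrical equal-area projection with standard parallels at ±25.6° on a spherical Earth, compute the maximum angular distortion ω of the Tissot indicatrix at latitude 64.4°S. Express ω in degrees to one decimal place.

Cylindrical equal-area (φ₀ = 25.6°): h = cos φ / cos 25.6° along meridians, k = cos 25.6° / cos φ along parallels; h·k = 1.
At 64.4°: h = 0.4791, k = 2.087; principal scales a = 2.087, b = 0.4791.
sin(ω/2) = (a − b)/(a + b) = 1.608/2.566 = 0.6266, so ω = 2 arcsin(0.6266) ≈ 77.6°.

77.6°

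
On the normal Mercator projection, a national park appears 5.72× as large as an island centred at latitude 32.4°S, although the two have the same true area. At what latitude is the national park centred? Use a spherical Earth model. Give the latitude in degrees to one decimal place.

On Mercator, (apparent₁)/(apparent₂) = sec²φ₁ / sec²φ₂ when true areas are equal.
cos²φ₂ / cos²φ₁ = 5.72  ⇒  cos φ₁ = cos 32.4° / √5.72 = 0.8443/2.392 = 0.3530.
φ₁ = arccos(0.3530) ≈ 69.3°.

69.3°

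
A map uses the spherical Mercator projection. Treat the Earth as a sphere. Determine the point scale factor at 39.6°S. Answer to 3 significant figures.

1.30

Mercator is conformal, so the point scale is isotropic: h = k = sec φ = 1/cos φ.
k = 1/cos 39.6° = 1/0.7705 = 1.298.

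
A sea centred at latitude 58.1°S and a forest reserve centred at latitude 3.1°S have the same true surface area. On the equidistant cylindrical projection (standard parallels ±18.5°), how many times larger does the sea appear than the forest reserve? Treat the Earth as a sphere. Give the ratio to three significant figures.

In the equirectangular projection with standard parallel φ₀ = 18.5° (x = Rλ cos φ₀, y = Rφ), meridians are true-scale (h = 1) and the parallel scale is k = cos φ₀ / cos φ.
Areal scale at 58.1°: h·k = 1.000 × 1.795 = 1.795.
Areal scale at 3.1°: h·k = 1.000 × 0.9497 = 0.9497.
Ratio = 1.795/0.9497 ≈ 1.89.

1.89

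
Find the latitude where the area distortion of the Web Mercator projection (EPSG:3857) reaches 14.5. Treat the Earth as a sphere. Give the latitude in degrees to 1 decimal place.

Mercator areal scale is sec²φ.
sec²φ = 14.5  ⇒  cos²φ = 0.06897  ⇒  cos φ = 0.2626.
φ = arccos(0.2626) ≈ 74.8°.

74.8°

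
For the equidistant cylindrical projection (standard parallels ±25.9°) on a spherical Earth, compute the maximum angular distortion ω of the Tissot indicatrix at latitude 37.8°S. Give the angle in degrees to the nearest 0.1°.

With standard parallel φ₀ = 25.9°, the equirectangular projection gives x = Rλ cos φ₀, y = Rφ, so h = 1 and k = cos 25.9° / cos φ.
At 37.8°: h = 1.000, k = 1.138; principal scales a = 1.138, b = 1.000.
sin(ω/2) = (a − b)/(a + b) = 0.1385/2.138 = 0.06475, so ω = 2 arcsin(0.06475) ≈ 7.4°.

7.4°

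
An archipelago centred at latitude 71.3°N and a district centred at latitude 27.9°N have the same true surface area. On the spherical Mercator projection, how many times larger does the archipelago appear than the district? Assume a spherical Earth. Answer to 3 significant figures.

Mercator areal scale is sec²φ.
At 71.3°: sec²(71.3°) = 1/0.3206² = 9.728.
At 27.9°: sec²(27.9°) = 1/0.8838² = 1.280.
Ratio = 9.728/1.280 = cos²(27.9°)/cos²(71.3°) ≈ 7.60.

7.60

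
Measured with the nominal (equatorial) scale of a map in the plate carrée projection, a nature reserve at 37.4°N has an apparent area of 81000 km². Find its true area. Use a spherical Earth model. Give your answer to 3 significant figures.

64300 km²

Plate carrée maps x = Rλ, y = Rφ. The meridian scale is h = 1 and the parallel scale is k = 1/cos φ = sec φ.
Areal scale = h·k = 1 × sec φ; at 37.4°, h = 1.000, k = 1.259, so h·k = 1.259.
True area = apparent / (areal scale) = 81000 / 1.259 ≈ 64300 km².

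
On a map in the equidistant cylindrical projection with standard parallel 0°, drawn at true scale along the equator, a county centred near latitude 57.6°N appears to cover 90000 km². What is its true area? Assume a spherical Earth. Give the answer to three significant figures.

48200 km²

In the plate carrée (x = Rλ, y = Rφ), meridians are true-scale (h = 1) and parallels are stretched by k = sec φ.
Areal scale = h·k = 1 × sec φ; at 57.6°, h = 1.000, k = 1.866, so h·k = 1.866.
True area = apparent / (areal scale) = 90000 / 1.866 ≈ 48200 km².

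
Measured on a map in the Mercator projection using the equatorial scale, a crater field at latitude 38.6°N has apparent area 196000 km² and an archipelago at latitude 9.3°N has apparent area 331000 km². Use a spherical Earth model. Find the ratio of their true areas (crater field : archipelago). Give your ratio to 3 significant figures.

Since Mercator area scale is 1/cos²φ, the true area equals the apparent area multiplied by cos²φ.
True area of crater field: 196000 × cos²(38.6°) = 196000 × 0.6108 = 119700 km².
True area of archipelago: 331000 × cos²(9.3°) = 331000 × 0.9739 = 322400 km².
Ratio = 119700 / 322400 ≈ 0.371.

0.371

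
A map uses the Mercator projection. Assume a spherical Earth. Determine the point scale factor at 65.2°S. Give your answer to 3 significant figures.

The Mercator projection is conformal; its linear scale factor is the same in every direction and equals sec φ = 1/cos φ.
k = 1/cos 65.2° = 1/0.4195 = 2.384.

2.38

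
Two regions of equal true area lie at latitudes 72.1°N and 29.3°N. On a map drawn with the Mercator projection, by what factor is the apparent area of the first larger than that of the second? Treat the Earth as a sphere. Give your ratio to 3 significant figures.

8.05

Mercator areal scale is sec²φ.
At 72.1°: sec²(72.1°) = 1/0.3074² = 10.59.
At 29.3°: sec²(29.3°) = 1/0.8721² = 1.315.
Ratio = 10.59/1.315 = cos²(29.3°)/cos²(72.1°) ≈ 8.05.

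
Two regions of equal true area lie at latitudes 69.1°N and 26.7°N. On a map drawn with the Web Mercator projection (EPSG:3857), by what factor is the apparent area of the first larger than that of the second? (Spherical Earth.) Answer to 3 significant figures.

Mercator areal scale is sec²φ.
At 69.1°: sec²(69.1°) = 1/0.3567² = 7.858.
At 26.7°: sec²(26.7°) = 1/0.8934² = 1.253.
Ratio = 7.858/1.253 = cos²(26.7°)/cos²(69.1°) ≈ 6.27.

6.27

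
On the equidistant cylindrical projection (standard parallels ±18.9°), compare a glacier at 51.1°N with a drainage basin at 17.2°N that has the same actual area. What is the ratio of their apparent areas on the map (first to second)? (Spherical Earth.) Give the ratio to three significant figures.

1.52

In the equirectangular projection with standard parallel φ₀ = 18.9° (x = Rλ cos φ₀, y = Rφ), meridians are true-scale (h = 1) and the parallel scale is k = cos φ₀ / cos φ.
Areal scale at 51.1°: h·k = 1.000 × 1.507 = 1.507.
Areal scale at 17.2°: h·k = 1.000 × 0.9904 = 0.9904.
Ratio = 1.507/0.9904 ≈ 1.52.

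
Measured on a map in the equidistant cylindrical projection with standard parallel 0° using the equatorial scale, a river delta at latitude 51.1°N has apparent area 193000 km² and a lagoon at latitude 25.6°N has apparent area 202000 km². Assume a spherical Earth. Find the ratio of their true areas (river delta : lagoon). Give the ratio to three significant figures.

Plate carrée has h = 1 and k = sec φ, giving areal scale sec φ; true area = (apparent area) · cos φ.
True area of river delta: 193000 × cos(51.1°) = 193000 × 0.6280 = 121200 km².
True area of lagoon: 202000 × cos(25.6°) = 202000 × 0.9018 = 182200 km².
Ratio = 121200 / 182200 ≈ 0.665.

0.665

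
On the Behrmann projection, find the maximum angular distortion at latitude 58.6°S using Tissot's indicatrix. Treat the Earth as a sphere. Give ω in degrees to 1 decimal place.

The Behrmann projection is cylindrical equal-area with φ₀ = 30°. For cylindrical equal-area with standard parallel φ₀, h = cos φ / cos φ₀ and k = cos φ₀ / cos φ, so h·k = 1.
At 58.6°: h = 0.6016, k = 1.662; principal scales a = 1.662, b = 0.6016.
sin(ω/2) = (a − b)/(a + b) = 1.061/2.264 = 0.4685, so ω = 2 arcsin(0.4685) ≈ 55.9°.

55.9°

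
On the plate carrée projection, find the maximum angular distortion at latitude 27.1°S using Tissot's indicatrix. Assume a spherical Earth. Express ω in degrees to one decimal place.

For the equirectangular projection with φ₀ = 0 (plate carrée), h = 1 along meridians and k = sec φ along parallels.
At 27.1°: h = 1.000, k = 1.123; principal scales a = 1.123, b = 1.000.
sin(ω/2) = (a − b)/(a + b) = 0.1233/2.123 = 0.05808, so ω = 2 arcsin(0.05808) ≈ 6.7°.

6.7°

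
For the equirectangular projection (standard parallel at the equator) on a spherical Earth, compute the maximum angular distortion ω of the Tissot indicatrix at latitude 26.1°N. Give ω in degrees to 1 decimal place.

6.2°

For the equirectangular projection with φ₀ = 0 (plate carrée), h = 1 along meridians and k = sec φ along parallels.
At 26.1°: h = 1.000, k = 1.114; principal scales a = 1.114, b = 1.000.
sin(ω/2) = (a − b)/(a + b) = 0.1136/2.114 = 0.05373, so ω = 2 arcsin(0.05373) ≈ 6.2°.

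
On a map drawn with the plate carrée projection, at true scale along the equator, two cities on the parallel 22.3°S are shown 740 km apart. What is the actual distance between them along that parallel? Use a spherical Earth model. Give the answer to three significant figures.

685 km

Plate carrée maps x = Rλ, y = Rφ. The meridian scale is h = 1 and the parallel scale is k = 1/cos φ = sec φ.
Along the parallel at 22.3°, map distances are exaggerated by k = sec 22.3° = 1.081.
True distance = 740 / 1.081 = 740 × cos 22.3° ≈ 685 km.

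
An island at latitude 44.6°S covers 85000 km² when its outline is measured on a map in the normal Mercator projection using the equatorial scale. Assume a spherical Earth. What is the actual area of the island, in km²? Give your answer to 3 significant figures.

The Mercator projection is conformal; its linear scale factor is the same in every direction and equals sec φ = 1/cos φ.
Areal scale = k² = sec²φ = 1/cos²(44.6°) = 1/0.7120² = 1.972.
True area = apparent / (areal scale) = 85000 / 1.972 ≈ 43100 km².

43100 km²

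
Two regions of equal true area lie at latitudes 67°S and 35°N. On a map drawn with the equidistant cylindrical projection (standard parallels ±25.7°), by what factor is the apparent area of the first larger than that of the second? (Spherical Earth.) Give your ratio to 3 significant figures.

In the equirectangular projection with standard parallel φ₀ = 25.7° (x = Rλ cos φ₀, y = Rφ), meridians are true-scale (h = 1) and the parallel scale is k = cos φ₀ / cos φ.
Areal scale at 67°: h·k = 1.000 × 2.306 = 2.306.
Areal scale at 35°: h·k = 1.000 × 1.100 = 1.100.
Ratio = 2.306/1.100 ≈ 2.10.

2.10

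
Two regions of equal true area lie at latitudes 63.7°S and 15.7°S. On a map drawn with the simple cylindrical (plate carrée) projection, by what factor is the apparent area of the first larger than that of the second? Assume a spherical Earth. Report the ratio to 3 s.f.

2.17

In the plate carrée (x = Rλ, y = Rφ), meridians are true-scale (h = 1) and parallels are stretched by k = sec φ.
Areal scale at 63.7°: h·k = 1.000 × 2.257 = 2.257.
Areal scale at 15.7°: h·k = 1.000 × 1.039 = 1.039.
Ratio = 2.257/1.039 ≈ 2.17.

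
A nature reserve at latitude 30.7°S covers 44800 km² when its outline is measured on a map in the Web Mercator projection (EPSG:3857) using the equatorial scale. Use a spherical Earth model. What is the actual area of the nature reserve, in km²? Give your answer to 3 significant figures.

33100 km²

For Mercator, h = k = sec φ (a conformal cylindrical projection has a single point scale, 1/cos φ).
Areal scale = k² = sec²φ = 1/cos²(30.7°) = 1/0.8599² = 1.353.
True area = apparent / (areal scale) = 44800 / 1.353 ≈ 33100 km².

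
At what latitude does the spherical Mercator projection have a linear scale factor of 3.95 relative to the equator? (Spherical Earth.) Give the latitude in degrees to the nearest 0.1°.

75.3°

Mercator scale is k = sec φ = 1/cos φ.
1/cos φ = 3.95  ⇒  cos φ = 0.2532  ⇒  φ = arccos(0.2532) ≈ 75.3°.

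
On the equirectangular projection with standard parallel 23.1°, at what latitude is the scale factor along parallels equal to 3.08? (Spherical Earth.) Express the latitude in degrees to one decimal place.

In the equirectangular projection with standard parallel φ₀ = 23.1° (x = Rλ cos φ₀, y = Rφ), meridians are true-scale (h = 1) and the parallel scale is k = cos φ₀ / cos φ.
k = cos φ₀ / cos φ = 3.08  ⇒  cos φ = cos 23.1° / 3.08 = 0.2986.
φ = arccos(0.2986) ≈ 72.6°.

72.6°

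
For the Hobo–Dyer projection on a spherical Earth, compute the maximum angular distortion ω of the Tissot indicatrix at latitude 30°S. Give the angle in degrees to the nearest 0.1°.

The Hobo–Dyer projection is cylindrical equal-area with φ₀ = 37.5°. Cylindrical equal-area (φ₀ = 37.5°): h = cos φ / cos 37.5° along meridians, k = cos 37.5° / cos φ along parallels; h·k = 1.
At 30°: h = 1.092, k = 0.9161; principal scales a = 1.092, b = 0.9161.
sin(ω/2) = (a − b)/(a + b) = 0.1755/2.008 = 0.08742, so ω = 2 arcsin(0.08742) ≈ 10.0°.

10.0°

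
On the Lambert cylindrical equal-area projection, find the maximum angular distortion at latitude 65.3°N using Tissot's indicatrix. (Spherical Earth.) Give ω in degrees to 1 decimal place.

89.3°

The Lambert cylindrical equal-area projection is the cylindrical equal-area projection with its standard parallel at the equator (φ₀ = 0). For cylindrical equal-area with standard parallel φ₀, h = cos φ / cos φ₀ and k = cos φ₀ / cos φ, so h·k = 1.
At 65.3°: h = 0.4179, k = 2.393; principal scales a = 2.393, b = 0.4179.
sin(ω/2) = (a − b)/(a + b) = 1.975/2.811 = 0.7027, so ω = 2 arcsin(0.7027) ≈ 89.3°.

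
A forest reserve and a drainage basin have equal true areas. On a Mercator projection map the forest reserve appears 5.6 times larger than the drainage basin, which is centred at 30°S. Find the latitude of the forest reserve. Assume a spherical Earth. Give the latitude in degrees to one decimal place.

Mercator areal scale is sec²φ, so apparent-area ratio = sec²φ₁ / sec²φ₂ = cos²φ₂ / cos²φ₁.
cos²φ₂ / cos²φ₁ = 5.6  ⇒  cos φ₁ = cos 30° / √5.6 = 0.8660/2.366 = 0.3660.
φ₁ = arccos(0.3660) ≈ 68.5°.

68.5°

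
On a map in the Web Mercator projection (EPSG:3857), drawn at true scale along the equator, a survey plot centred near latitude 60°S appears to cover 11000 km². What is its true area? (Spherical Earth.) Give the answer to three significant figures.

2750 km²

Mercator is conformal, so the point scale is isotropic: h = k = sec φ = 1/cos φ.
Areal scale = k² = sec²φ = 1/cos²(60°) = 1/0.5000² = 4.000.
True area = apparent / (areal scale) = 11000 / 4.000 ≈ 2750 km².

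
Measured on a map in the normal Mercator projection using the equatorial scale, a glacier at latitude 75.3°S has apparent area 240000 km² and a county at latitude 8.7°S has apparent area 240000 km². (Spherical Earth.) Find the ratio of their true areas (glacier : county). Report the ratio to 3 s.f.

Mercator's areal exaggeration is sec²φ; hence true area = (apparent area) · cos²φ.
True area of glacier: 240000 × cos²(75.3°) = 240000 × 0.06439 = 15450 km².
True area of county: 240000 × cos²(8.7°) = 240000 × 0.9771 = 234500 km².
Ratio = 15450 / 234500 ≈ 0.0659.

0.0659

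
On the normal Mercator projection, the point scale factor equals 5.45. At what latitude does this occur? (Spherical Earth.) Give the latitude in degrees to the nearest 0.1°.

79.4°

Mercator scale is k = sec φ = 1/cos φ.
1/cos φ = 5.45  ⇒  cos φ = 0.1835  ⇒  φ = arccos(0.1835) ≈ 79.4°.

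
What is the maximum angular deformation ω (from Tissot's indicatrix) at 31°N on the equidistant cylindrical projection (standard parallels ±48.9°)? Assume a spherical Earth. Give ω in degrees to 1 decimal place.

15.2°

With standard parallel φ₀ = 48.9°, the equirectangular projection gives x = Rλ cos φ₀, y = Rφ, so h = 1 and k = cos 48.9° / cos φ.
At 31°: h = 1.000, k = 0.7669; principal scales a = 1.000, b = 0.7669.
sin(ω/2) = (a − b)/(a + b) = 0.2331/1.767 = 0.1319, so ω = 2 arcsin(0.1319) ≈ 15.2°.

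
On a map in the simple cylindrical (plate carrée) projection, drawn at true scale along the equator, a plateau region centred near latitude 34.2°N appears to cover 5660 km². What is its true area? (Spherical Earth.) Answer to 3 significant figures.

In the plate carrée (x = Rλ, y = Rφ), meridians are true-scale (h = 1) and parallels are stretched by k = sec φ.
Areal scale = h·k = 1 × sec φ; at 34.2°, h = 1.000, k = 1.209, so h·k = 1.209.
True area = apparent / (areal scale) = 5660 / 1.209 ≈ 4680 km².

4680 km²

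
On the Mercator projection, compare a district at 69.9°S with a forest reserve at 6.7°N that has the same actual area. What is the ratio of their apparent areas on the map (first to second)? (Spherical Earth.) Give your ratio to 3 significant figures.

Mercator is conformal with k = sec φ, so areal scale = k² = sec²φ.
At 69.9°: sec²(69.9°) = 1/0.3437² = 8.467.
At 6.7°: sec²(6.7°) = 1/0.9932² = 1.014.
Ratio = 8.467/1.014 = cos²(6.7°)/cos²(69.9°) ≈ 8.35.

8.35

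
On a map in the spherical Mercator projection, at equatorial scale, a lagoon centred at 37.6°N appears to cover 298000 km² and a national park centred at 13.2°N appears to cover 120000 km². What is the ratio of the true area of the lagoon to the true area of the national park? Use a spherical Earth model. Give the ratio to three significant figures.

Since Mercator area scale is 1/cos²φ, the true area equals the apparent area multiplied by cos²φ.
True area of lagoon: 298000 × cos²(37.6°) = 298000 × 0.6277 = 187100 km².
True area of national park: 120000 × cos²(13.2°) = 120000 × 0.9479 = 113700 km².
Ratio = 187100 / 113700 ≈ 1.64.

1.64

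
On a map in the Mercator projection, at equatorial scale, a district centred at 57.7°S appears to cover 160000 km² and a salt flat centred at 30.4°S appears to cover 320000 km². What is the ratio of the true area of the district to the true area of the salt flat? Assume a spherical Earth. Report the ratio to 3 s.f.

Since Mercator area scale is 1/cos²φ, the true area equals the apparent area multiplied by cos²φ.
True area of district: 160000 × cos²(57.7°) = 160000 × 0.2855 = 45690 km².
True area of salt flat: 320000 × cos²(30.4°) = 320000 × 0.7439 = 238100 km².
Ratio = 45690 / 238100 ≈ 0.192.

0.192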